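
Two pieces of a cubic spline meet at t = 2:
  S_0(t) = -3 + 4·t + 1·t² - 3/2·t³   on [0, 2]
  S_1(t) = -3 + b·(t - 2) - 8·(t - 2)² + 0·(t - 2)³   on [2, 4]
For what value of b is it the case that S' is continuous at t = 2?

S_0'(t) = 4 + 2·t - 9/2·t², so S_0'(2) = -10. On the right, S_1'(2) = b, so b = -10.

-10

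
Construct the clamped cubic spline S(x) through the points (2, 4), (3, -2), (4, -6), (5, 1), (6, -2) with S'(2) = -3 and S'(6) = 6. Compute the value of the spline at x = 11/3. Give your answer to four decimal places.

-6.1415

With m_i denoting the second derivative at x_i, h_i = 1, 1, 1, 1, and Δ_i = (y_(i+1) − y_i)/h_i = -6, -4, 7, -3:
  1·m_0 + 4·m_1 + 1·m_2 = 6(Δ_1 - Δ_0) = 12
  1·m_1 + 4·m_2 + 1·m_3 = 6(Δ_2 - Δ_1) = 66
  1·m_2 + 4·m_3 + 1·m_4 = 6(Δ_3 - Δ_2) = -60
Clamped end conditions give two more equations: 2h_0·m_0 + h_0·m_1 = 6(Δ_0 - S'(2)) = -18 and h_3·m_3 + 2h_3·m_4 = 6(S'(6) - Δ_3) = 54.
Forward elimination and back-substitution give m_0 = -237/28, m_1 = -15/14, m_2 = 99/4, m_3 = -447/14, m_4 = 1203/28.
On [3, 4], S(x) = -2 - 435/56·(x - 3) - 15/28·(x - 3)² + 241/56·(x - 3)³.
With (x - 3) = 2/3: S(11/3) = -4643/756.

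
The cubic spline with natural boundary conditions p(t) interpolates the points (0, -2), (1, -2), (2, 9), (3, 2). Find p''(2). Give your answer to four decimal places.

With M_i denoting the second derivative at x_i, h_i = 1, 1, 1, and Δ_i = (y_(i+1) − y_i)/h_i = 0, 11, -7:
  1·M_0 + 4·M_1 + 1·M_2 = 6(Δ_1 - Δ_0) = 66
  1·M_1 + 4·M_2 + 1·M_3 = 6(Δ_2 - Δ_1) = -108
Natural end conditions: M_0 = M_3 = 0.
Solving the tridiagonal system: M_0 = 0, M_1 = 124/5, M_2 = -166/5, M_3 = 0.

-33.2000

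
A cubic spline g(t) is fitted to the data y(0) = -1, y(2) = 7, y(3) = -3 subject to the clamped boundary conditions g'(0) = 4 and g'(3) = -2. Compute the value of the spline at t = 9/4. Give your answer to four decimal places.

With m_i denoting the second derivative at x_i, h_i = 2, 1, and Δ_i = (y_(i+1) − y_i)/h_i = 4, -10:
  2·m_0 + 6·m_1 + 1·m_2 = 6(Δ_1 - Δ_0) = -84
Clamped end conditions give two more equations: 2h_0·m_0 + h_0·m_1 = 6(Δ_0 - g'(0)) = 0 and h_1·m_1 + 2h_1·m_2 = 6(g'(3) - Δ_1) = 48.
Hence m_0 = 12, m_1 = -24, m_2 = 36.
On [2, 3], g(t) = 7 - 8·(t - 2) - 12·(t - 2)² + 10·(t - 2)³.
With (t - 2) = 1/4: g(9/4) = 141/32.

4.4063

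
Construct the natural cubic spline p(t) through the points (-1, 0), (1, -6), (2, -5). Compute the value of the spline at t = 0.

-4

Write M_i for p''(x_i). With h_i = 2, 1 and divided differences Δ_i = -3, 1, the continuity of p' gives the tridiagonal system
  2·M_0 + 6·M_1 + 1·M_2 = 6(Δ_1 - Δ_0) = 24
Natural end conditions: M_0 = M_2 = 0.
Solving: M_0 = 0, M_1 = 4, M_2 = 0.
On [-1, 1], p(t) = 0 - 13/3·(t + 1) + 0·(t + 1)² + 1/3·(t + 1)³.
With (t + 1) = 1: p(0) = -4.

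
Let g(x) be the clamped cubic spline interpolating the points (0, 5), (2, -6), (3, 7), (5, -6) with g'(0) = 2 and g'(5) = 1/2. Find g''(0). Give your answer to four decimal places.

Let m_i = g''(x_i). Step sizes h_i = 2, 1, 2; slopes of the chords Δ_i = (y_(i+1) - y_i)/h_i = -11/2, 13, -13/2.
  2·m_0 + 6·m_1 + 1·m_2 = 6(Δ_1 - Δ_0) = 111
  1·m_1 + 6·m_2 + 2·m_3 = 6(Δ_2 - Δ_1) = -117
Clamped end conditions give two more equations: 2h_0·m_0 + h_0·m_1 = 6(Δ_0 - g'(0)) = -45 and h_2·m_2 + 2h_2·m_3 = 6(g'(5) - Δ_2) = 42.
Hence m_0 = -897/32, m_1 = 537/16, m_2 = -549/16, m_3 = 885/32.

-28.0313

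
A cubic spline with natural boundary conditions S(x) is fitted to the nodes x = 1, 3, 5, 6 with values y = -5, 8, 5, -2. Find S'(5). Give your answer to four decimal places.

With m_i denoting the second derivative at x_i, h_i = 2, 2, 1, and Δ_i = (y_(i+1) − y_i)/h_i = 13/2, -3/2, -7:
  2·m_0 + 8·m_1 + 2·m_2 = 6(Δ_1 - Δ_0) = -48
  2·m_1 + 6·m_2 + 1·m_3 = 6(Δ_2 - Δ_1) = -33
Natural end conditions: m_0 = m_3 = 0.
Solving: m_0 = 0, m_1 = -111/22, m_2 = -42/11, m_3 = 0.
On [5, 6], S'(x) = b_2 + 2c_2·(x - 5) + 3d_2·(x - 5)² with b_2 = Δ_2 - h_2(2m_2 + m_3)/6 = -63/11, c_2 = m_2/2 = -21/11, d_2 = (m_3 - m_2)/(6h_2) = 7/11. So S'(5) = -63/11.

-5.7273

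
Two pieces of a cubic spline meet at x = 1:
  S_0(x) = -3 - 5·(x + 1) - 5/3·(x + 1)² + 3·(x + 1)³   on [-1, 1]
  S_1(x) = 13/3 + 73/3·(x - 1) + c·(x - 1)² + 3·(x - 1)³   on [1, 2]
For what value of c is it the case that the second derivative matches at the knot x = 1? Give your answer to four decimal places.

S_0''(x) = -10/3 + 18·(x + 1), so S_0''(1) = 98/3. On the right, S_1''(1) = 2c, so c = 49/3.

16.3333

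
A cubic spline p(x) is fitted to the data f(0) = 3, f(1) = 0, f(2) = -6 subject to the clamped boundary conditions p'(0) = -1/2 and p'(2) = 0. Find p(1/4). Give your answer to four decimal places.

Put M_i = p'' at the i-th knot. Here h = (1, 1) and Δ = (-3, -6), so the interior equations h_(i-1)·M_(i-1) + 2(h_(i-1)+h_i)·M_i + h_i·M_(i+1) = 6(Δ_i − Δ_(i-1)) read
  1·M_0 + 4·M_1 + 1·M_2 = 6(Δ_1 - Δ_0) = -18
Clamped end conditions give two more equations: 2h_0·M_0 + h_0·M_1 = 6(Δ_0 - p'(0)) = -15 and h_1·M_1 + 2h_1·M_2 = 6(p'(2) - Δ_1) = 36.
Forward elimination and back-substitution give M_0 = -11/4, M_1 = -19/2, M_2 = 91/4.
On [0, 1], p(x) = 3 - 1/2·x - 11/8·x² - 9/8·x³.
With x = 1/4: p(1/4) = 1419/512.

2.7715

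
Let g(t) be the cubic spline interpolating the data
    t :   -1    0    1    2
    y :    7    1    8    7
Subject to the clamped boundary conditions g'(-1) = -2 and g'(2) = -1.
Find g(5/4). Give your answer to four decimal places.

Let M_i = g''(x_i). Step sizes h_i = 1, 1, 1; slopes of the chords Δ_i = (y_(i+1) - y_i)/h_i = -6, 7, -1.
  1·M_0 + 4·M_1 + 1·M_2 = 6(Δ_1 - Δ_0) = 78
  1·M_1 + 4·M_2 + 1·M_3 = 6(Δ_2 - Δ_1) = -48
Clamped end conditions give two more equations: 2h_0·M_0 + h_0·M_1 = 6(Δ_0 - g'(-1)) = -24 and h_2·M_2 + 2h_2·M_3 = 6(g'(2) - Δ_2) = 0.
Solving: M_0 = -422/15, M_1 = 484/15, M_2 = -344/15, M_3 = 172/15.
On [1, 2], g(t) = 8 + 71/15·(t - 1) - 172/15·(t - 1)² + 86/15·(t - 1)³.
With (t - 1) = 1/4: g(5/4) = 1369/160.

8.5563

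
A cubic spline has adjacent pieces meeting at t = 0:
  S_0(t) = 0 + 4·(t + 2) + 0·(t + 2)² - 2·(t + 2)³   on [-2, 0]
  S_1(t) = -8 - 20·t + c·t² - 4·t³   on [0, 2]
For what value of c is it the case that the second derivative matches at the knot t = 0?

-12

S_0''(t) = 0 - 12·(t + 2), so S_0''(0) = -24. On the right, S_1''(0) = 2c, so c = -12.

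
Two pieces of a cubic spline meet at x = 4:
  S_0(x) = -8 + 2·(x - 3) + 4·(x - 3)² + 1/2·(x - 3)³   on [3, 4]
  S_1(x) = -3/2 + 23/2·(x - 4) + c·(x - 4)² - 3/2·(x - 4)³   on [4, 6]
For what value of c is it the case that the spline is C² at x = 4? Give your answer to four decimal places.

5.5000

S_0''(x) = 8 + 3·(x - 3), so S_0''(4) = 11. On the right, S_1''(4) = 2c, so c = 11/2.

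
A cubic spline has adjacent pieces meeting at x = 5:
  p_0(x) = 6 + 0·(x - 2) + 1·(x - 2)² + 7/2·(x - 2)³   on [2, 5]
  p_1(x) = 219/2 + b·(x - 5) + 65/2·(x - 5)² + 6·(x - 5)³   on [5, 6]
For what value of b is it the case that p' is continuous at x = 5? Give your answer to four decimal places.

p_0'(x) = 0 + 2·(x - 2) + 21/2·(x - 2)², so p_0'(5) = 201/2. On the right, p_1'(5) = b, so b = 201/2.

100.5000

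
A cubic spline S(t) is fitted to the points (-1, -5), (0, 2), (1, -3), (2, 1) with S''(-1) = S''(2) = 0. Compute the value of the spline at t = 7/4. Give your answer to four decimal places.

With m_i denoting the second derivative at x_i, h_i = 1, 1, 1, and Δ_i = (y_(i+1) − y_i)/h_i = 7, -5, 4:
  1·m_0 + 4·m_1 + 1·m_2 = 6(Δ_1 - Δ_0) = -72
  1·m_1 + 4·m_2 + 1·m_3 = 6(Δ_2 - Δ_1) = 54
Natural end conditions: m_0 = m_3 = 0.
Solving: m_0 = 0, m_1 = -114/5, m_2 = 96/5, m_3 = 0.
On [1, 2], S(t) = -3 - 12/5·(t - 1) + 48/5·(t - 1)² - 16/5·(t - 1)³.
With (t - 1) = 3/4: S(7/4) = -3/4.

-0.7500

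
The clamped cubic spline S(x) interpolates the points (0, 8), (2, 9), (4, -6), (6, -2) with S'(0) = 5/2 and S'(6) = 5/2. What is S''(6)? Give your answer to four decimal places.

With M_i denoting the second derivative at x_i, h_i = 2, 2, 2, and Δ_i = (y_(i+1) − y_i)/h_i = 1/2, -15/2, 2:
  2·M_0 + 8·M_1 + 2·M_2 = 6(Δ_1 - Δ_0) = -48
  2·M_1 + 8·M_2 + 2·M_3 = 6(Δ_2 - Δ_1) = 57
Clamped end conditions give two more equations: 2h_0·M_0 + h_0·M_1 = 6(Δ_0 - S'(0)) = -12 and h_2·M_2 + 2h_2·M_3 = 6(S'(6) - Δ_2) = 3.
Forward elimination and back-substitution give M_0 = 3/2, M_1 = -9, M_2 = 21/2, M_3 = -9/2.

-4.5000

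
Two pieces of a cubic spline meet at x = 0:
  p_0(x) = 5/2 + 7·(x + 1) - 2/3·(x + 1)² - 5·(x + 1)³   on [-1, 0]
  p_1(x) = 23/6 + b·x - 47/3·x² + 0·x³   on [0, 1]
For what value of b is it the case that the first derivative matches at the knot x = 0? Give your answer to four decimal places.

-9.3333

p_0'(x) = 7 - 4/3·(x + 1) - 15·(x + 1)², so p_0'(0) = -28/3. On the right, p_1'(0) = b, so b = -28/3.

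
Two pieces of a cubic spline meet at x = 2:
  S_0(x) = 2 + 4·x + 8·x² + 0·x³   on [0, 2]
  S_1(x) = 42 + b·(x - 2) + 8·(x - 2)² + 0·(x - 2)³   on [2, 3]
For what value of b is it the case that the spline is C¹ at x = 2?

S_0'(x) = 4 + 16·x + 0·x², so S_0'(2) = 36. On the right, S_1'(2) = b, so b = 36.

36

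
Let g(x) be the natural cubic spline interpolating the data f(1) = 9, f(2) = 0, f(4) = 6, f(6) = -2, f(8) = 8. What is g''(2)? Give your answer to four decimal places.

Let M_i = g''(x_i). Step sizes h_i = 1, 2, 2, 2; slopes of the chords Δ_i = (y_(i+1) - y_i)/h_i = -9, 3, -4, 5.
  1·M_0 + 6·M_1 + 2·M_2 = 6(Δ_1 - Δ_0) = 72
  2·M_1 + 8·M_2 + 2·M_3 = 6(Δ_2 - Δ_1) = -42
  2·M_2 + 8·M_3 + 2·M_4 = 6(Δ_3 - Δ_2) = 54
Natural end conditions: M_0 = M_4 = 0.
Solving the tridiagonal system: M_0 = 0, M_1 = 651/41, M_2 = -477/41, M_3 = 396/41, M_4 = 0.

15.8780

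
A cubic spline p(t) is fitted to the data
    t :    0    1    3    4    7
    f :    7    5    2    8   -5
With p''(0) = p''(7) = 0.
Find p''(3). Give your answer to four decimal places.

9.9360

Put m_i = p'' at the i-th knot. Here h = (1, 2, 1, 3) and Δ = (-2, -3/2, 6, -13/3), so the interior equations h_(i-1)·m_(i-1) + 2(h_(i-1)+h_i)·m_i + h_i·m_(i+1) = 6(Δ_i − Δ_(i-1)) read
  1·m_0 + 6·m_1 + 2·m_2 = 6(Δ_1 - Δ_0) = 3
  2·m_1 + 6·m_2 + 1·m_3 = 6(Δ_2 - Δ_1) = 45
  1·m_2 + 8·m_3 + 3·m_4 = 6(Δ_3 - Δ_2) = -62
Natural end conditions: m_0 = m_4 = 0.
Forward elimination and back-substitution give m_0 = 0, m_1 = -703/250, m_2 = 1242/125, m_3 = -1124/125, m_4 = 0.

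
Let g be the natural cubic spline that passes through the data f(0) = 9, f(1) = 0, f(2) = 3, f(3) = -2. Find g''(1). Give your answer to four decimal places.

22.4000

Let m_i = g''(x_i). Step sizes h_i = 1, 1, 1; slopes of the chords Δ_i = (y_(i+1) - y_i)/h_i = -9, 3, -5.
  1·m_0 + 4·m_1 + 1·m_2 = 6(Δ_1 - Δ_0) = 72
  1·m_1 + 4·m_2 + 1·m_3 = 6(Δ_2 - Δ_1) = -48
Natural end conditions: m_0 = m_3 = 0.
Solving the tridiagonal system: m_0 = 0, m_1 = 112/5, m_2 = -88/5, m_3 = 0.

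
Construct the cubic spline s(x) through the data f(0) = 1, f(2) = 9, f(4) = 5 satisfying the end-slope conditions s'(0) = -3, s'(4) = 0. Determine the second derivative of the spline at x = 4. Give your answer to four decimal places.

8.2500

Put M_i = s'' at the i-th knot. Here h = (2, 2) and Δ = (4, -2), so the interior equations h_(i-1)·M_(i-1) + 2(h_(i-1)+h_i)·M_i + h_i·M_(i+1) = 6(Δ_i − Δ_(i-1)) read
  2·M_0 + 8·M_1 + 2·M_2 = 6(Δ_1 - Δ_0) = -36
Clamped end conditions give two more equations: 2h_0·M_0 + h_0·M_1 = 6(Δ_0 - s'(0)) = 42 and h_1·M_1 + 2h_1·M_2 = 6(s'(4) - Δ_1) = 12.
Forward elimination and back-substitution give M_0 = 63/4, M_1 = -21/2, M_2 = 33/4.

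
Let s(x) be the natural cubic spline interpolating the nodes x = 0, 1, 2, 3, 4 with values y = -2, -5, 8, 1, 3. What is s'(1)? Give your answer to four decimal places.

Write m_i for s''(x_i). With h_i = 1, 1, 1, 1 and divided differences Δ_i = -3, 13, -7, 2, the continuity of s' gives the tridiagonal system
  1·m_0 + 4·m_1 + 1·m_2 = 6(Δ_1 - Δ_0) = 96
  1·m_1 + 4·m_2 + 1·m_3 = 6(Δ_2 - Δ_1) = -120
  1·m_2 + 4·m_3 + 1·m_4 = 6(Δ_3 - Δ_2) = 54
Natural end conditions: m_0 = m_4 = 0.
Forward elimination and back-substitution give m_0 = 0, m_1 = 141/4, m_2 = -45, m_3 = 99/4, m_4 = 0.
On [1, 2], s'(x) = b_1 + 2c_1·(x - 1) + 3d_1·(x - 1)² with b_1 = Δ_1 - h_1(2m_1 + m_2)/6 = 35/4, c_1 = m_1/2 = 141/8, d_1 = (m_2 - m_1)/(6h_1) = -107/8. So s'(1) = 35/4.

8.7500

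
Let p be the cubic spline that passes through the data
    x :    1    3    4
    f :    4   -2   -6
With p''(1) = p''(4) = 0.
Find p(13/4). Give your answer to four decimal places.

With M_i denoting the second derivative at x_i, h_i = 2, 1, and Δ_i = (y_(i+1) − y_i)/h_i = -3, -4:
  2·M_0 + 6·M_1 + 1·M_2 = 6(Δ_1 - Δ_0) = -6
Natural end conditions: M_0 = M_2 = 0.
Forward elimination and back-substitution give M_0 = 0, M_1 = -1, M_2 = 0.
On [3, 4], p(x) = -2 - 11/3·(x - 3) - 1/2·(x - 3)² + 1/6·(x - 3)³.
With (x - 3) = 1/4: p(13/4) = -377/128.

-2.9453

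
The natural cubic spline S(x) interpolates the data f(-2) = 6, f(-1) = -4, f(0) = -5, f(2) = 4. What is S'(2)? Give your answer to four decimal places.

Let m_i = S''(x_i). Step sizes h_i = 1, 1, 2; slopes of the chords Δ_i = (y_(i+1) - y_i)/h_i = -10, -1, 9/2.
  1·m_0 + 4·m_1 + 1·m_2 = 6(Δ_1 - Δ_0) = 54
  1·m_1 + 6·m_2 + 2·m_3 = 6(Δ_2 - Δ_1) = 33
Natural end conditions: m_0 = m_3 = 0.
Forward elimination and back-substitution give m_0 = 0, m_1 = 291/23, m_2 = 78/23, m_3 = 0.
On [0, 2], S'(x) = b_2 + 2c_2·x + 3d_2·x² with b_2 = Δ_2 - h_2(2m_2 + m_3)/6 = 103/46, c_2 = m_2/2 = 39/23, d_2 = (m_3 - m_2)/(6h_2) = -13/46. So S'(2) = 259/46.

5.6304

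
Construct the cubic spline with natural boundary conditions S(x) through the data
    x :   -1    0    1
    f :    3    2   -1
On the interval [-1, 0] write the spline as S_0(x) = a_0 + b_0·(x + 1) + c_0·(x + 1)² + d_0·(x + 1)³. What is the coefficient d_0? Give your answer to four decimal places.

-0.5000

Write σ_i for S''(x_i). With h_i = 1, 1 and divided differences Δ_i = -1, -3, the continuity of S' gives the tridiagonal system
  1·σ_0 + 4·σ_1 + 1·σ_2 = 6(Δ_1 - Δ_0) = -12
Natural end conditions: σ_0 = σ_2 = 0.
Solving: σ_0 = 0, σ_1 = -3, σ_2 = 0.
On [-1, 0], with S_0(x) = a_0 + b_0·(x + 1) + c_0·(x + 1)² + d_0·(x + 1)³: c_0 = σ_0/2 = 0, d_0 = (σ_1 - σ_0)/(6h_0) = -1/2, b_0 = Δ_0 - h_0(2σ_0 + σ_1)/6 = -1/2.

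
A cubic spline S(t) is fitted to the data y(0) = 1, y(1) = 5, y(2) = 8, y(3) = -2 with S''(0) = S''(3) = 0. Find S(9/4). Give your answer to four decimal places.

Put M_i = S'' at the i-th knot. Here h = (1, 1, 1) and Δ = (4, 3, -10), so the interior equations h_(i-1)·M_(i-1) + 2(h_(i-1)+h_i)·M_i + h_i·M_(i+1) = 6(Δ_i − Δ_(i-1)) read
  1·M_0 + 4·M_1 + 1·M_2 = 6(Δ_1 - Δ_0) = -6
  1·M_1 + 4·M_2 + 1·M_3 = 6(Δ_2 - Δ_1) = -78
Natural end conditions: M_0 = M_3 = 0.
Hence M_0 = 0, M_1 = 18/5, M_2 = -102/5, M_3 = 0.
On [2, 3], S(t) = 8 - 16/5·(t - 2) - 51/5·(t - 2)² + 17/5·(t - 2)³.
With (t - 2) = 1/4: S(9/4) = 2117/320.

6.6156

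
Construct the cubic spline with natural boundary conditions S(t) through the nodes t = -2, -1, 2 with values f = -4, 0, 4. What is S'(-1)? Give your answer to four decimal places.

With M_i denoting the second derivative at x_i, h_i = 1, 3, and Δ_i = (y_(i+1) − y_i)/h_i = 4, 4/3:
  1·M_0 + 8·M_1 + 3·M_2 = 6(Δ_1 - Δ_0) = -16
Natural end conditions: M_0 = M_2 = 0.
Solving: M_0 = 0, M_1 = -2, M_2 = 0.
On [-1, 2], S'(t) = b_1 + 2c_1·(t + 1) + 3d_1·(t + 1)² with b_1 = Δ_1 - h_1(2M_1 + M_2)/6 = 10/3, c_1 = M_1/2 = -1, d_1 = (M_2 - M_1)/(6h_1) = 1/9. So S'(-1) = 10/3.

3.3333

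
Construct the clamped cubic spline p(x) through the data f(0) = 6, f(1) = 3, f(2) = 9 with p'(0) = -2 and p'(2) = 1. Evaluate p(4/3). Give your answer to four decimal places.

4.8519

Put m_i = p'' at the i-th knot. Here h = (1, 1) and Δ = (-3, 6), so the interior equations h_(i-1)·m_(i-1) + 2(h_(i-1)+h_i)·m_i + h_i·m_(i+1) = 6(Δ_i − Δ_(i-1)) read
  1·m_0 + 4·m_1 + 1·m_2 = 6(Δ_1 - Δ_0) = 54
Clamped end conditions give two more equations: 2h_0·m_0 + h_0·m_1 = 6(Δ_0 - p'(0)) = -6 and h_1·m_1 + 2h_1·m_2 = 6(p'(2) - Δ_1) = -30.
Solving the tridiagonal system: m_0 = -15, m_1 = 24, m_2 = -27.
On [1, 2], p(x) = 3 + 5/2·(x - 1) + 12·(x - 1)² - 17/2·(x - 1)³.
With (x - 1) = 1/3: p(4/3) = 131/27.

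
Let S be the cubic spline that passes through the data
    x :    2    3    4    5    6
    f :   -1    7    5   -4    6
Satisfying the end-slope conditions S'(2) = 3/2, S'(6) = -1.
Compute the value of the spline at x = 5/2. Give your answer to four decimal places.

Let m_i = S''(x_i). Step sizes h_i = 1, 1, 1, 1; slopes of the chords Δ_i = (y_(i+1) - y_i)/h_i = 8, -2, -9, 10.
  1·m_0 + 4·m_1 + 1·m_2 = 6(Δ_1 - Δ_0) = -60
  1·m_1 + 4·m_2 + 1·m_3 = 6(Δ_2 - Δ_1) = -42
  1·m_2 + 4·m_3 + 1·m_4 = 6(Δ_3 - Δ_2) = 114
Clamped end conditions give two more equations: 2h_0·m_0 + h_0·m_1 = 6(Δ_0 - S'(2)) = 39 and h_3·m_3 + 2h_3·m_4 = 6(S'(6) - Δ_3) = -66.
Solving: m_0 = 1585/56, m_1 = -493/28, m_2 = -143/8, m_3 = 1319/28, m_4 = -3167/56.
On [2, 3], S(x) = -1 + 3/2·(x - 2) + 1585/112·(x - 2)² - 857/112·(x - 2)³.
With (x - 2) = 1/2: S(5/2) = 2089/896.

2.3315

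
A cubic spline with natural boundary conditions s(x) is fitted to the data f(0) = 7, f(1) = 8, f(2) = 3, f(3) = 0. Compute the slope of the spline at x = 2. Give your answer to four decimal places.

-4.8667

Write M_i for s''(x_i). With h_i = 1, 1, 1 and divided differences Δ_i = 1, -5, -3, the continuity of s' gives the tridiagonal system
  1·M_0 + 4·M_1 + 1·M_2 = 6(Δ_1 - Δ_0) = -36
  1·M_1 + 4·M_2 + 1·M_3 = 6(Δ_2 - Δ_1) = 12
Natural end conditions: M_0 = M_3 = 0.
Hence M_0 = 0, M_1 = -52/5, M_2 = 28/5, M_3 = 0.
On [2, 3], s'(x) = b_2 + 2c_2·(x - 2) + 3d_2·(x - 2)² with b_2 = Δ_2 - h_2(2M_2 + M_3)/6 = -73/15, c_2 = M_2/2 = 14/5, d_2 = (M_3 - M_2)/(6h_2) = -14/15. So s'(2) = -73/15.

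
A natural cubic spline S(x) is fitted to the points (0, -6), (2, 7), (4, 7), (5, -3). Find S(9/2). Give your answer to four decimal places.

Write σ_i for S''(x_i). With h_i = 2, 2, 1 and divided differences Δ_i = 13/2, 0, -10, the continuity of S' gives the tridiagonal system
  2·σ_0 + 8·σ_1 + 2·σ_2 = 6(Δ_1 - Δ_0) = -39
  2·σ_1 + 6·σ_2 + 1·σ_3 = 6(Δ_2 - Δ_1) = -60
Natural end conditions: σ_0 = σ_3 = 0.
Solving: σ_0 = 0, σ_1 = -57/22, σ_2 = -201/22, σ_3 = 0.
On [4, 5], S(x) = 7 - 153/22·(x - 4) - 201/44·(x - 4)² + 67/44·(x - 4)³.
With (x - 4) = 1/2: S(9/2) = 905/352.

2.5710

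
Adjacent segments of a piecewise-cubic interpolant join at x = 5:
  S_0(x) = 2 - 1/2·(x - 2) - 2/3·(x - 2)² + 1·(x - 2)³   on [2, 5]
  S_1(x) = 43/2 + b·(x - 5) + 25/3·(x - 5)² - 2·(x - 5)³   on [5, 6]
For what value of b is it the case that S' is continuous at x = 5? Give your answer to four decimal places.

22.5000

S_0'(x) = -1/2 - 4/3·(x - 2) + 3·(x - 2)², so S_0'(5) = 45/2. On the right, S_1'(5) = b, so b = 45/2.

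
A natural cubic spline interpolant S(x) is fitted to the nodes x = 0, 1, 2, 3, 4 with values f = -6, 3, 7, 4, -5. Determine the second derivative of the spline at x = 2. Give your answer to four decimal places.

Put m_i = S'' at the i-th knot. Here h = (1, 1, 1, 1) and Δ = (9, 4, -3, -9), so the interior equations h_(i-1)·m_(i-1) + 2(h_(i-1)+h_i)·m_i + h_i·m_(i+1) = 6(Δ_i − Δ_(i-1)) read
  1·m_0 + 4·m_1 + 1·m_2 = 6(Δ_1 - Δ_0) = -30
  1·m_1 + 4·m_2 + 1·m_3 = 6(Δ_2 - Δ_1) = -42
  1·m_2 + 4·m_3 + 1·m_4 = 6(Δ_3 - Δ_2) = -36
Natural end conditions: m_0 = m_4 = 0.
Solving: m_0 = 0, m_1 = -159/28, m_2 = -51/7, m_3 = -201/28, m_4 = 0.

-7.2857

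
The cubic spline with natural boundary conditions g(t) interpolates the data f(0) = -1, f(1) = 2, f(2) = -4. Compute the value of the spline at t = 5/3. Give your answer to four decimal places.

Let M_i = g''(x_i). Step sizes h_i = 1, 1; slopes of the chords Δ_i = (y_(i+1) - y_i)/h_i = 3, -6.
  1·M_0 + 4·M_1 + 1·M_2 = 6(Δ_1 - Δ_0) = -54
Natural end conditions: M_0 = M_2 = 0.
Forward elimination and back-substitution give M_0 = 0, M_1 = -27/2, M_2 = 0.
On [1, 2], g(t) = 2 - 3/2·(t - 1) - 27/4·(t - 1)² + 9/4·(t - 1)³.
With (t - 1) = 2/3: g(5/3) = -4/3.

-1.3333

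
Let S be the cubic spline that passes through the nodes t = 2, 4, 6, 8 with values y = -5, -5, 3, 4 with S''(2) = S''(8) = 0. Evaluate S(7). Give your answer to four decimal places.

4.4000

Write σ_i for S''(x_i). With h_i = 2, 2, 2 and divided differences Δ_i = 0, 4, 1/2, the continuity of S' gives the tridiagonal system
  2·σ_0 + 8·σ_1 + 2·σ_2 = 6(Δ_1 - Δ_0) = 24
  2·σ_1 + 8·σ_2 + 2·σ_3 = 6(Δ_2 - Δ_1) = -21
Natural end conditions: σ_0 = σ_3 = 0.
Hence σ_0 = 0, σ_1 = 39/10, σ_2 = -18/5, σ_3 = 0.
On [6, 8], S(t) = 3 + 29/10·(t - 6) - 9/5·(t - 6)² + 3/10·(t - 6)³.
With (t - 6) = 1: S(7) = 22/5.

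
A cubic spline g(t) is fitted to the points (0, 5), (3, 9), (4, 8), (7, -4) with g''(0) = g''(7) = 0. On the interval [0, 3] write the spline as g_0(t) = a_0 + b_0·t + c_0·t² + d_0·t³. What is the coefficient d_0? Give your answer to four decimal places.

Let m_i = g''(x_i). Step sizes h_i = 3, 1, 3; slopes of the chords Δ_i = (y_(i+1) - y_i)/h_i = 4/3, -1, -4.
  3·m_0 + 8·m_1 + 1·m_2 = 6(Δ_1 - Δ_0) = -14
  1·m_1 + 8·m_2 + 3·m_3 = 6(Δ_2 - Δ_1) = -18
Natural end conditions: m_0 = m_3 = 0.
Hence m_0 = 0, m_1 = -94/63, m_2 = -130/63, m_3 = 0.
On [0, 3], with g_0(t) = a_0 + b_0·t + c_0·t² + d_0·t³: c_0 = m_0/2 = 0, d_0 = (m_1 - m_0)/(6h_0) = -47/567, b_0 = Δ_0 - h_0(2m_0 + m_1)/6 = 131/63.

-0.0829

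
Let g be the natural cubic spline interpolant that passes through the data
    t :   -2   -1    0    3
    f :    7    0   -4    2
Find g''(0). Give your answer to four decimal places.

Let M_i = g''(x_i). Step sizes h_i = 1, 1, 3; slopes of the chords Δ_i = (y_(i+1) - y_i)/h_i = -7, -4, 2.
  1·M_0 + 4·M_1 + 1·M_2 = 6(Δ_1 - Δ_0) = 18
  1·M_1 + 8·M_2 + 3·M_3 = 6(Δ_2 - Δ_1) = 36
Natural end conditions: M_0 = M_3 = 0.
Solving: M_0 = 0, M_1 = 108/31, M_2 = 126/31, M_3 = 0.

4.0645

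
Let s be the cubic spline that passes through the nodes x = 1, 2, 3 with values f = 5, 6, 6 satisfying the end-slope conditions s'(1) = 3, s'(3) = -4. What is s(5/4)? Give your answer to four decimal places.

Write M_i for s''(x_i). With h_i = 1, 1 and divided differences Δ_i = 1, 0, the continuity of s' gives the tridiagonal system
  1·M_0 + 4·M_1 + 1·M_2 = 6(Δ_1 - Δ_0) = -6
Clamped end conditions give two more equations: 2h_0·M_0 + h_0·M_1 = 6(Δ_0 - s'(1)) = -12 and h_1·M_1 + 2h_1·M_2 = 6(s'(3) - Δ_1) = -24.
Hence M_0 = -8, M_1 = 4, M_2 = -14.
On [1, 2], s(x) = 5 + 3·(x - 1) - 4·(x - 1)² + 2·(x - 1)³.
With (x - 1) = 1/4: s(5/4) = 177/32.

5.5313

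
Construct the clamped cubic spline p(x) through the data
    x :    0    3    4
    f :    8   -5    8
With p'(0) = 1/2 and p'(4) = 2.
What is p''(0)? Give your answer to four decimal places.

-17.4583

Put m_i = p'' at the i-th knot. Here h = (3, 1) and Δ = (-13/3, 13), so the interior equations h_(i-1)·m_(i-1) + 2(h_(i-1)+h_i)·m_i + h_i·m_(i+1) = 6(Δ_i − Δ_(i-1)) read
  3·m_0 + 8·m_1 + 1·m_2 = 6(Δ_1 - Δ_0) = 104
Clamped end conditions give two more equations: 2h_0·m_0 + h_0·m_1 = 6(Δ_0 - p'(0)) = -29 and h_1·m_1 + 2h_1·m_2 = 6(p'(4) - Δ_1) = -66.
Solving: m_0 = -419/24, m_1 = 101/4, m_2 = -365/8.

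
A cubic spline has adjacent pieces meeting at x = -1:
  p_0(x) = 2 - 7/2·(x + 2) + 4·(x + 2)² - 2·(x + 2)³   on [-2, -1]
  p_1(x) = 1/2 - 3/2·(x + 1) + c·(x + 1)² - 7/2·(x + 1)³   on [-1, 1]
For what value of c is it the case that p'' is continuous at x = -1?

-2

p_0''(x) = 8 - 12·(x + 2), so p_0''(-1) = -4. On the right, p_1''(-1) = 2c, so c = -2.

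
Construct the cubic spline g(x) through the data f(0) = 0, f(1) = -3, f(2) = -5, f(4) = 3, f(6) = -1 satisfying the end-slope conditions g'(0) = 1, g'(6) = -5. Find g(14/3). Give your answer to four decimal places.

3.4444

Write σ_i for g''(x_i). With h_i = 1, 1, 2, 2 and divided differences Δ_i = -3, -2, 4, -2, the continuity of g' gives the tridiagonal system
  1·σ_0 + 4·σ_1 + 1·σ_2 = 6(Δ_1 - Δ_0) = 6
  1·σ_1 + 6·σ_2 + 2·σ_3 = 6(Δ_2 - Δ_1) = 36
  2·σ_2 + 8·σ_3 + 2·σ_4 = 6(Δ_3 - Δ_2) = -36
Clamped end conditions give two more equations: 2h_0·σ_0 + h_0·σ_1 = 6(Δ_0 - g'(0)) = -24 and h_3·σ_3 + 2h_3·σ_4 = 6(g'(6) - Δ_3) = -18.
Forward elimination and back-substitution give σ_0 = -27/2, σ_1 = 3, σ_2 = 15/2, σ_3 = -6, σ_4 = -3/2.
On [4, 6], g(x) = 3 + 5/2·(x - 4) - 3·(x - 4)² + 3/8·(x - 4)³.
With (x - 4) = 2/3: g(14/3) = 31/9.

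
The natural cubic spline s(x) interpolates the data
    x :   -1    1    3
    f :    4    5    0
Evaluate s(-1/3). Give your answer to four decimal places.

Write m_i for s''(x_i). With h_i = 2, 2 and divided differences Δ_i = 1/2, -5/2, the continuity of s' gives the tridiagonal system
  2·m_0 + 8·m_1 + 2·m_2 = 6(Δ_1 - Δ_0) = -18
Natural end conditions: m_0 = m_2 = 0.
Solving: m_0 = 0, m_1 = -9/4, m_2 = 0.
On [-1, 1], s(x) = 4 + 5/4·(x + 1) + 0·(x + 1)² - 3/16·(x + 1)³.
With (x + 1) = 2/3: s(-1/3) = 43/9.

4.7778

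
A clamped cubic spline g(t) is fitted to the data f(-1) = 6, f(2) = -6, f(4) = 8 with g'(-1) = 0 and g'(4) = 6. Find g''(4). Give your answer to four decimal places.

Write M_i for g''(x_i). With h_i = 3, 2 and divided differences Δ_i = -4, 7, the continuity of g' gives the tridiagonal system
  3·M_0 + 10·M_1 + 2·M_2 = 6(Δ_1 - Δ_0) = 66
Clamped end conditions give two more equations: 2h_0·M_0 + h_0·M_1 = 6(Δ_0 - g'(-1)) = -24 and h_1·M_1 + 2h_1·M_2 = 6(g'(4) - Δ_1) = -6.
Forward elimination and back-substitution give M_0 = -47/5, M_1 = 54/5, M_2 = -69/10.

-6.9000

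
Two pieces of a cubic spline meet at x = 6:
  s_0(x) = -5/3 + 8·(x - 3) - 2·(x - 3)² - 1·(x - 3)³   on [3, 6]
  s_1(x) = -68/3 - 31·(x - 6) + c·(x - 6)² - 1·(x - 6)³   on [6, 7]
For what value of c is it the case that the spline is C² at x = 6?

-11

s_0''(x) = -4 - 6·(x - 3), so s_0''(6) = -22. On the right, s_1''(6) = 2c, so c = -11.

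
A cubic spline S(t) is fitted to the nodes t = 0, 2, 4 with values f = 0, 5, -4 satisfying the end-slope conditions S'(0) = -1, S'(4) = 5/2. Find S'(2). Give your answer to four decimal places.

-1.8750

Let σ_i = S''(x_i). Step sizes h_i = 2, 2; slopes of the chords Δ_i = (y_(i+1) - y_i)/h_i = 5/2, -9/2.
  2·σ_0 + 8·σ_1 + 2·σ_2 = 6(Δ_1 - Δ_0) = -42
Clamped end conditions give two more equations: 2h_0·σ_0 + h_0·σ_1 = 6(Δ_0 - S'(0)) = 21 and h_1·σ_1 + 2h_1·σ_2 = 6(S'(4) - Δ_1) = 42.
Forward elimination and back-substitution give σ_0 = 91/8, σ_1 = -49/4, σ_2 = 133/8.
On [2, 4], S'(t) = b_1 + 2c_1·(t - 2) + 3d_1·(t - 2)² with b_1 = Δ_1 - h_1(2σ_1 + σ_2)/6 = -15/8, c_1 = σ_1/2 = -49/8, d_1 = (σ_2 - σ_1)/(6h_1) = 77/32. So S'(2) = -15/8.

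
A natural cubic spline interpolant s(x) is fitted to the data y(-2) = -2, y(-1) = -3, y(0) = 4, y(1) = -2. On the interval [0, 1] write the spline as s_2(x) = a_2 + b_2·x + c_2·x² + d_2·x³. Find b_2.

2

Write M_i for s''(x_i). With h_i = 1, 1, 1 and divided differences Δ_i = -1, 7, -6, the continuity of s' gives the tridiagonal system
  1·M_0 + 4·M_1 + 1·M_2 = 6(Δ_1 - Δ_0) = 48
  1·M_1 + 4·M_2 + 1·M_3 = 6(Δ_2 - Δ_1) = -78
Natural end conditions: M_0 = M_3 = 0.
Solving: M_0 = 0, M_1 = 18, M_2 = -24, M_3 = 0.
On [0, 1], with s_2(x) = a_2 + b_2·x + c_2·x² + d_2·x³: c_2 = M_2/2 = -12, d_2 = (M_3 - M_2)/(6h_2) = 4, b_2 = Δ_2 - h_2(2M_2 + M_3)/6 = 2.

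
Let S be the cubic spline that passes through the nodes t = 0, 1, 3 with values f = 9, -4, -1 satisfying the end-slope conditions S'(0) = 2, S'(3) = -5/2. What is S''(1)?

Put M_i = S'' at the i-th knot. Here h = (1, 2) and Δ = (-13, 3/2), so the interior equations h_(i-1)·M_(i-1) + 2(h_(i-1)+h_i)·M_i + h_i·M_(i+1) = 6(Δ_i − Δ_(i-1)) read
  1·M_0 + 6·M_1 + 2·M_2 = 6(Δ_1 - Δ_0) = 87
Clamped end conditions give two more equations: 2h_0·M_0 + h_0·M_1 = 6(Δ_0 - S'(0)) = -90 and h_1·M_1 + 2h_1·M_2 = 6(S'(3) - Δ_1) = -24.
Solving the tridiagonal system: M_0 = -61, M_1 = 32, M_2 = -22.

32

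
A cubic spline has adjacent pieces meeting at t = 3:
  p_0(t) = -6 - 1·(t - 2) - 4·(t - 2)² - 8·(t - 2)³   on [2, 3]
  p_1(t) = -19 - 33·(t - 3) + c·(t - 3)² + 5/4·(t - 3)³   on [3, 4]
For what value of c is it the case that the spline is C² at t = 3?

-28

p_0''(t) = -8 - 48·(t - 2), so p_0''(3) = -56. On the right, p_1''(3) = 2c, so c = -28.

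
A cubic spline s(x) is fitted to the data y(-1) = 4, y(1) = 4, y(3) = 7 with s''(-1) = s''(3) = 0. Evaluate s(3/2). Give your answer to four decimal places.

4.5039

Put M_i = s'' at the i-th knot. Here h = (2, 2) and Δ = (0, 3/2), so the interior equations h_(i-1)·M_(i-1) + 2(h_(i-1)+h_i)·M_i + h_i·M_(i+1) = 6(Δ_i − Δ_(i-1)) read
  2·M_0 + 8·M_1 + 2·M_2 = 6(Δ_1 - Δ_0) = 9
Natural end conditions: M_0 = M_2 = 0.
Solving: M_0 = 0, M_1 = 9/8, M_2 = 0.
On [1, 3], s(x) = 4 + 3/4·(x - 1) + 9/16·(x - 1)² - 3/32·(x - 1)³.
With (x - 1) = 1/2: s(3/2) = 1153/256.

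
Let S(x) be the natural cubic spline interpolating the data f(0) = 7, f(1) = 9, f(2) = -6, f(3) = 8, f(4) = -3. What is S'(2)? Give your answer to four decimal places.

0.5000

With M_i denoting the second derivative at x_i, h_i = 1, 1, 1, 1, and Δ_i = (y_(i+1) − y_i)/h_i = 2, -15, 14, -11:
  1·M_0 + 4·M_1 + 1·M_2 = 6(Δ_1 - Δ_0) = -102
  1·M_1 + 4·M_2 + 1·M_3 = 6(Δ_2 - Δ_1) = 174
  1·M_2 + 4·M_3 + 1·M_4 = 6(Δ_3 - Δ_2) = -150
Natural end conditions: M_0 = M_4 = 0.
Solving the tridiagonal system: M_0 = 0, M_1 = -297/7, M_2 = 474/7, M_3 = -381/7, M_4 = 0.
On [2, 3], S'(x) = b_2 + 2c_2·(x - 2) + 3d_2·(x - 2)² with b_2 = Δ_2 - h_2(2M_2 + M_3)/6 = 1/2, c_2 = M_2/2 = 237/7, d_2 = (M_3 - M_2)/(6h_2) = -285/14. So S'(2) = 1/2.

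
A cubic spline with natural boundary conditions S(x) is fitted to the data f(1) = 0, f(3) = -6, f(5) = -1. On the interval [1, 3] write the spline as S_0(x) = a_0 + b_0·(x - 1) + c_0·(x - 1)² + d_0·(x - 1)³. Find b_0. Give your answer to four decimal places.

Let σ_i = S''(x_i). Step sizes h_i = 2, 2; slopes of the chords Δ_i = (y_(i+1) - y_i)/h_i = -3, 5/2.
  2·σ_0 + 8·σ_1 + 2·σ_2 = 6(Δ_1 - Δ_0) = 33
Natural end conditions: σ_0 = σ_2 = 0.
Hence σ_0 = 0, σ_1 = 33/8, σ_2 = 0.
On [1, 3], with S_0(x) = a_0 + b_0·(x - 1) + c_0·(x - 1)² + d_0·(x - 1)³: c_0 = σ_0/2 = 0, d_0 = (σ_1 - σ_0)/(6h_0) = 11/32, b_0 = Δ_0 - h_0(2σ_0 + σ_1)/6 = -35/8.

-4.3750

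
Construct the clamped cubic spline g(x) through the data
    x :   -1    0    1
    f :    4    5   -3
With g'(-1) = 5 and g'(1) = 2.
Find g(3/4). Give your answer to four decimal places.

With M_i denoting the second derivative at x_i, h_i = 1, 1, and Δ_i = (y_(i+1) − y_i)/h_i = 1, -8:
  1·M_0 + 4·M_1 + 1·M_2 = 6(Δ_1 - Δ_0) = -54
Clamped end conditions give two more equations: 2h_0·M_0 + h_0·M_1 = 6(Δ_0 - g'(-1)) = -24 and h_1·M_1 + 2h_1·M_2 = 6(g'(1) - Δ_1) = 60.
Solving the tridiagonal system: M_0 = 0, M_1 = -24, M_2 = 42.
On [0, 1], g(x) = 5 - 7·x - 12·x² + 11·x³.
With x = 3/4: g(3/4) = -151/64.

-2.3594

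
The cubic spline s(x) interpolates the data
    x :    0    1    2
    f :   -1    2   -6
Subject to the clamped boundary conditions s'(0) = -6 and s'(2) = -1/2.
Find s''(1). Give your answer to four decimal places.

-38.5000

Write M_i for s''(x_i). With h_i = 1, 1 and divided differences Δ_i = 3, -8, the continuity of s' gives the tridiagonal system
  1·M_0 + 4·M_1 + 1·M_2 = 6(Δ_1 - Δ_0) = -66
Clamped end conditions give two more equations: 2h_0·M_0 + h_0·M_1 = 6(Δ_0 - s'(0)) = 54 and h_1·M_1 + 2h_1·M_2 = 6(s'(2) - Δ_1) = 45.
Forward elimination and back-substitution give M_0 = 185/4, M_1 = -77/2, M_2 = 167/4.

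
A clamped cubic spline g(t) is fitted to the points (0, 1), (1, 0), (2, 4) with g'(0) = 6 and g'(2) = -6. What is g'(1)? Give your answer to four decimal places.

Write m_i for g''(x_i). With h_i = 1, 1 and divided differences Δ_i = -1, 4, the continuity of g' gives the tridiagonal system
  1·m_0 + 4·m_1 + 1·m_2 = 6(Δ_1 - Δ_0) = 30
Clamped end conditions give two more equations: 2h_0·m_0 + h_0·m_1 = 6(Δ_0 - g'(0)) = -42 and h_1·m_1 + 2h_1·m_2 = 6(g'(2) - Δ_1) = -60.
Solving: m_0 = -69/2, m_1 = 27, m_2 = -87/2.
On [1, 2], g'(t) = b_1 + 2c_1·(t - 1) + 3d_1·(t - 1)² with b_1 = Δ_1 - h_1(2m_1 + m_2)/6 = 9/4, c_1 = m_1/2 = 27/2, d_1 = (m_2 - m_1)/(6h_1) = -47/4. So g'(1) = 9/4.

2.2500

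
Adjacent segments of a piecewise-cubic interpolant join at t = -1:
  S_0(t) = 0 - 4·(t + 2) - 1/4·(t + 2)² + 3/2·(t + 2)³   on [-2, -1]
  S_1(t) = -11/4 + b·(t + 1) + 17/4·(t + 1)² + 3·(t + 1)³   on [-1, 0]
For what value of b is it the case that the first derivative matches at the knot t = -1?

S_0'(t) = -4 - 1/2·(t + 2) + 9/2·(t + 2)², so S_0'(-1) = 0. On the right, S_1'(-1) = b, so b = 0.

0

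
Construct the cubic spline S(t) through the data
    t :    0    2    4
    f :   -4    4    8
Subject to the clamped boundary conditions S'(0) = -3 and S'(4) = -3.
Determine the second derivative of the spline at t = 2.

Put m_i = S'' at the i-th knot. Here h = (2, 2) and Δ = (4, 2), so the interior equations h_(i-1)·m_(i-1) + 2(h_(i-1)+h_i)·m_i + h_i·m_(i+1) = 6(Δ_i − Δ_(i-1)) read
  2·m_0 + 8·m_1 + 2·m_2 = 6(Δ_1 - Δ_0) = -12
Clamped end conditions give two more equations: 2h_0·m_0 + h_0·m_1 = 6(Δ_0 - S'(0)) = 42 and h_1·m_1 + 2h_1·m_2 = 6(S'(4) - Δ_1) = -30.
Solving: m_0 = 12, m_1 = -3, m_2 = -6.

-3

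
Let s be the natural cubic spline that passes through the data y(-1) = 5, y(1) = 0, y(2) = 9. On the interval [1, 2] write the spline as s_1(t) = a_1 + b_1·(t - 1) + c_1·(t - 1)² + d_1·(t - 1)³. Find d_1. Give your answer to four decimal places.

Write m_i for s''(x_i). With h_i = 2, 1 and divided differences Δ_i = -5/2, 9, the continuity of s' gives the tridiagonal system
  2·m_0 + 6·m_1 + 1·m_2 = 6(Δ_1 - Δ_0) = 69
Natural end conditions: m_0 = m_2 = 0.
Forward elimination and back-substitution give m_0 = 0, m_1 = 23/2, m_2 = 0.
On [1, 2], with s_1(t) = a_1 + b_1·(t - 1) + c_1·(t - 1)² + d_1·(t - 1)³: c_1 = m_1/2 = 23/4, d_1 = (m_2 - m_1)/(6h_1) = -23/12, b_1 = Δ_1 - h_1(2m_1 + m_2)/6 = 31/6.

-1.9167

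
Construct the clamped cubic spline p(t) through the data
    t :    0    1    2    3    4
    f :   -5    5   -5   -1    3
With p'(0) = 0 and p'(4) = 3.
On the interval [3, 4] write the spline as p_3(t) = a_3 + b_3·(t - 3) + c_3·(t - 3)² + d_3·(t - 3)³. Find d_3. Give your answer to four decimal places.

Put σ_i = p'' at the i-th knot. Here h = (1, 1, 1, 1) and Δ = (10, -10, 4, 4), so the interior equations h_(i-1)·σ_(i-1) + 2(h_(i-1)+h_i)·σ_i + h_i·σ_(i+1) = 6(Δ_i − Δ_(i-1)) read
  1·σ_0 + 4·σ_1 + 1·σ_2 = 6(Δ_1 - Δ_0) = -120
  1·σ_1 + 4·σ_2 + 1·σ_3 = 6(Δ_2 - Δ_1) = 84
  1·σ_2 + 4·σ_3 + 1·σ_4 = 6(Δ_3 - Δ_2) = 0
Clamped end conditions give two more equations: 2h_0·σ_0 + h_0·σ_1 = 6(Δ_0 - p'(0)) = 60 and h_3·σ_3 + 2h_3·σ_4 = 6(p'(4) - Δ_3) = -6.
Forward elimination and back-substitution give σ_0 = 1587/28, σ_1 = -747/14, σ_2 = 147/4, σ_3 = -135/14, σ_4 = 51/28.
On [3, 4], with p_3(t) = a_3 + b_3·(t - 3) + c_3·(t - 3)² + d_3·(t - 3)³: c_3 = σ_3/2 = -135/28, d_3 = (σ_4 - σ_3)/(6h_3) = 107/56, b_3 = Δ_3 - h_3(2σ_3 + σ_4)/6 = 387/56.

1.9107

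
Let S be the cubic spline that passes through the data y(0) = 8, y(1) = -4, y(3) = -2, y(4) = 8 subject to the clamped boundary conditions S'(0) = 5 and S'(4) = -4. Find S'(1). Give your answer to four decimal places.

Write σ_i for S''(x_i). With h_i = 1, 2, 1 and divided differences Δ_i = -12, 1, 10, the continuity of S' gives the tridiagonal system
  1·σ_0 + 6·σ_1 + 2·σ_2 = 6(Δ_1 - Δ_0) = 78
  2·σ_1 + 6·σ_2 + 1·σ_3 = 6(Δ_2 - Δ_1) = 54
Clamped end conditions give two more equations: 2h_0·σ_0 + h_0·σ_1 = 6(Δ_0 - S'(0)) = -102 and h_2·σ_2 + 2h_2·σ_3 = 6(S'(4) - Δ_2) = -84.
Solving: σ_0 = -426/7, σ_1 = 138/7, σ_2 = 72/7, σ_3 = -330/7.
On [1, 3], S'(x) = b_1 + 2c_1·(x - 1) + 3d_1·(x - 1)² with b_1 = Δ_1 - h_1(2σ_1 + σ_2)/6 = -109/7, c_1 = σ_1/2 = 69/7, d_1 = (σ_2 - σ_1)/(6h_1) = -11/14. So S'(1) = -109/7.

-15.5714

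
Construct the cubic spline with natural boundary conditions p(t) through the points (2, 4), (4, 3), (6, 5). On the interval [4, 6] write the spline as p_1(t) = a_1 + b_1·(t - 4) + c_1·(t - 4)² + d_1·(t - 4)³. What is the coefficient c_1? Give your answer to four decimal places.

Write m_i for p''(x_i). With h_i = 2, 2 and divided differences Δ_i = -1/2, 1, the continuity of p' gives the tridiagonal system
  2·m_0 + 8·m_1 + 2·m_2 = 6(Δ_1 - Δ_0) = 9
Natural end conditions: m_0 = m_2 = 0.
Solving: m_0 = 0, m_1 = 9/8, m_2 = 0.
On [4, 6], with p_1(t) = a_1 + b_1·(t - 4) + c_1·(t - 4)² + d_1·(t - 4)³: c_1 = m_1/2 = 9/16, d_1 = (m_2 - m_1)/(6h_1) = -3/32, b_1 = Δ_1 - h_1(2m_1 + m_2)/6 = 1/4.

0.5625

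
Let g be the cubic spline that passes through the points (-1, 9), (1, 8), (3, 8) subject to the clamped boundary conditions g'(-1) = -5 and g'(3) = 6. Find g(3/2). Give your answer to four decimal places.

Let M_i = g''(x_i). Step sizes h_i = 2, 2; slopes of the chords Δ_i = (y_(i+1) - y_i)/h_i = -1/2, 0.
  2·M_0 + 8·M_1 + 2·M_2 = 6(Δ_1 - Δ_0) = 3
Clamped end conditions give two more equations: 2h_0·M_0 + h_0·M_1 = 6(Δ_0 - g'(-1)) = 27 and h_1·M_1 + 2h_1·M_2 = 6(g'(3) - Δ_1) = 36.
Hence M_0 = 73/8, M_1 = -19/4, M_2 = 91/8.
On [1, 3], g(x) = 8 - 5/8·(x - 1) - 19/8·(x - 1)² + 43/32·(x - 1)³.
With (x - 1) = 1/2: g(3/2) = 1859/256.

7.2617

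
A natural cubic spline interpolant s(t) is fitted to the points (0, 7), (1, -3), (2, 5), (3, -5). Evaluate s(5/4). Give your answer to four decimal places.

Let M_i = s''(x_i). Step sizes h_i = 1, 1, 1; slopes of the chords Δ_i = (y_(i+1) - y_i)/h_i = -10, 8, -10.
  1·M_0 + 4·M_1 + 1·M_2 = 6(Δ_1 - Δ_0) = 108
  1·M_1 + 4·M_2 + 1·M_3 = 6(Δ_2 - Δ_1) = -108
Natural end conditions: M_0 = M_3 = 0.
Solving the tridiagonal system: M_0 = 0, M_1 = 36, M_2 = -36, M_3 = 0.
On [1, 2], s(t) = -3 + 2·(t - 1) + 18·(t - 1)² - 12·(t - 1)³.
With (t - 1) = 1/4: s(5/4) = -25/16.

-1.5625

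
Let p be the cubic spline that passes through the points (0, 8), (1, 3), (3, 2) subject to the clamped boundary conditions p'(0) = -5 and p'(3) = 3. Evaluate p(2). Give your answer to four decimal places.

Put σ_i = p'' at the i-th knot. Here h = (1, 2) and Δ = (-5, -1/2), so the interior equations h_(i-1)·σ_(i-1) + 2(h_(i-1)+h_i)·σ_i + h_i·σ_(i+1) = 6(Δ_i − Δ_(i-1)) read
  1·σ_0 + 6·σ_1 + 2·σ_2 = 6(Δ_1 - Δ_0) = 27
Clamped end conditions give two more equations: 2h_0·σ_0 + h_0·σ_1 = 6(Δ_0 - p'(0)) = 0 and h_1·σ_1 + 2h_1·σ_2 = 6(p'(3) - Δ_1) = 21.
Forward elimination and back-substitution give σ_0 = -11/6, σ_1 = 11/3, σ_2 = 41/12.
On [1, 3], p(x) = 3 - 49/12·(x - 1) + 11/6·(x - 1)² - 1/48·(x - 1)³.
With (x - 1) = 1: p(2) = 35/48.

0.7292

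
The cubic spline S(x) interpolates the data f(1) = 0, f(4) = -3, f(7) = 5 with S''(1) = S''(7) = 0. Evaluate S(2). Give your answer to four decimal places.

-1.8148

With M_i denoting the second derivative at x_i, h_i = 3, 3, and Δ_i = (y_(i+1) − y_i)/h_i = -1, 8/3:
  3·M_0 + 12·M_1 + 3·M_2 = 6(Δ_1 - Δ_0) = 22
Natural end conditions: M_0 = M_2 = 0.
Hence M_0 = 0, M_1 = 11/6, M_2 = 0.
On [1, 4], S(x) = 0 - 23/12·(x - 1) + 0·(x - 1)² + 11/108·(x - 1)³.
With (x - 1) = 1: S(2) = -49/27.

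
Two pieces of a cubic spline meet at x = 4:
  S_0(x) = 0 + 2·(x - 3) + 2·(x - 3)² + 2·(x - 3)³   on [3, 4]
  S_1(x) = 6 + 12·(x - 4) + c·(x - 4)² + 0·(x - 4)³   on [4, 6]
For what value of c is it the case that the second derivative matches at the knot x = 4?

8

S_0''(x) = 4 + 12·(x - 3), so S_0''(4) = 16. On the right, S_1''(4) = 2c, so c = 8.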